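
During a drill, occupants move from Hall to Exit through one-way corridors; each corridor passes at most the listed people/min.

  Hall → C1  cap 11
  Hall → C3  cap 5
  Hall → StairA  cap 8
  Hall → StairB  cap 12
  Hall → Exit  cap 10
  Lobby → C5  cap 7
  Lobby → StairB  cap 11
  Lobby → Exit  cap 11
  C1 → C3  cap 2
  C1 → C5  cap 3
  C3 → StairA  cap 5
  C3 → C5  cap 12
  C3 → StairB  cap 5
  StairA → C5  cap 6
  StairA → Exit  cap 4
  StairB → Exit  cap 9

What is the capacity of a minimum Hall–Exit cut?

23

Augment Hall→Exit: bottleneck 10, flow now 10.
Augment Hall→StairA→Exit: bottleneck 4, flow now 14.
Augment Hall→StairB→Exit: bottleneck 9, flow now 23.
No augmenting path remains; maximum flow = 23.
By max-flow min-cut, the minimum cut capacity equals the max flow.
In the residual graph, reachable from Hall: {Hall, C1, C3, StairA, C5, StairB}.
Min-cut edges: Hall→Exit (10), StairA→Exit (4), StairB→Exit (9); capacity 10 + 4 + 9 = 23.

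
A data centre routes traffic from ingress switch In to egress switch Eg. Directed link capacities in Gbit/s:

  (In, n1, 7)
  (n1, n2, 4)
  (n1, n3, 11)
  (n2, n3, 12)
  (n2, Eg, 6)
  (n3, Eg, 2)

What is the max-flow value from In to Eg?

6

Augment In→n1→n2→Eg: bottleneck 4, flow now 4.
Augment In→n1→n3→Eg: bottleneck 2, flow now 6.
No augmenting path remains; maximum flow = 6.
In the residual graph, reachable from In: {In, n1, n3}.
Min-cut edges: n1→n2 (4), n3→Eg (2); capacity 4 + 2 = 6.
This cut is saturated, so no flow can exceed 6.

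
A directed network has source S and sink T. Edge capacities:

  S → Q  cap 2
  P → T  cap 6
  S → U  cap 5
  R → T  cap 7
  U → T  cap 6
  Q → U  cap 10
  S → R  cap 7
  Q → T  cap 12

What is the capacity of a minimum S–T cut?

Augment S→Q→T: bottleneck 2, flow now 2.
Augment S→R→T: bottleneck 7, flow now 9.
Augment S→U→T: bottleneck 5, flow now 14.
No augmenting path remains; maximum flow = 14.
By max-flow min-cut, the minimum cut capacity equals the max flow.
In the residual graph, reachable from S: {S}.
Min-cut edges: S→Q (2), S→R (7), S→U (5); capacity 2 + 7 + 5 = 14.

14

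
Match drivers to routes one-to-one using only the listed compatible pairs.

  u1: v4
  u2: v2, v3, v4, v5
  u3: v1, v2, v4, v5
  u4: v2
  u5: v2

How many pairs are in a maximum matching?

4

Unit-capacity flow: source→left, listed edges, right→sink; max matching = max flow.
Augmenting path u1→v4 (+1); matched 1.
Augmenting path u2→v2 (+1); matched 2.
Augmenting path u3→v1 (+1); matched 3.
Augmenting path u4→v2→u2→v3 (+1); matched 4.
No augmenting path remains; maximum matching = 4.
König certificate: {u1, u2, u3, v2} is a vertex cover of size 4 (every listed pair touches it), so no matching can be larger.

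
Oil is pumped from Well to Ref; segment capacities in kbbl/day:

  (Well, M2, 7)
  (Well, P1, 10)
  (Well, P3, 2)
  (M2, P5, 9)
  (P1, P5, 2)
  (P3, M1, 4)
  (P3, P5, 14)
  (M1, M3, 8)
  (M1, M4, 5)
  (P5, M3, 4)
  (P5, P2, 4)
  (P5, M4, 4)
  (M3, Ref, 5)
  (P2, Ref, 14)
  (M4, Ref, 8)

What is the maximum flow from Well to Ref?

Augment Well→M2→P5→M3→Ref: bottleneck 4, flow now 4.
Augment Well→M2→P5→P2→Ref: bottleneck 3, flow now 7.
Augment Well→P1→P5→P2→Ref: bottleneck 1, flow now 8.
Augment Well→P1→P5→M4→Ref: bottleneck 1, flow now 9.
Augment Well→P3→M1→M3→Ref: bottleneck 1, flow now 10.
Augment Well→P3→M1→M4→Ref: bottleneck 1, flow now 11.
No augmenting path remains; maximum flow = 11.
In the residual graph, reachable from Well: {Well, P1}.
Min-cut edges: Well→M2 (7), Well→P3 (2), P1→P5 (2); capacity 7 + 2 + 2 = 11.
This cut is saturated, so no flow can exceed 11.

11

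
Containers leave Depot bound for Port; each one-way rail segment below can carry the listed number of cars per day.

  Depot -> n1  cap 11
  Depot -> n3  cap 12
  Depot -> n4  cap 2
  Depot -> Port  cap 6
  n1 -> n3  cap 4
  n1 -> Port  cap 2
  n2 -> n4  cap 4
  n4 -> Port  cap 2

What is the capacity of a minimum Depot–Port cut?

Augment Depot→Port: bottleneck 6, flow now 6.
Augment Depot→n1→Port: bottleneck 2, flow now 8.
Augment Depot→n4→Port: bottleneck 2, flow now 10.
No augmenting path remains; maximum flow = 10.
By max-flow min-cut, the minimum cut capacity equals the max flow.
In the residual graph, reachable from Depot: {Depot, n1, n3}.
Min-cut edges: Depot→n4 (2), Depot→Port (6), n1→Port (2); capacity 2 + 6 + 2 = 10.

10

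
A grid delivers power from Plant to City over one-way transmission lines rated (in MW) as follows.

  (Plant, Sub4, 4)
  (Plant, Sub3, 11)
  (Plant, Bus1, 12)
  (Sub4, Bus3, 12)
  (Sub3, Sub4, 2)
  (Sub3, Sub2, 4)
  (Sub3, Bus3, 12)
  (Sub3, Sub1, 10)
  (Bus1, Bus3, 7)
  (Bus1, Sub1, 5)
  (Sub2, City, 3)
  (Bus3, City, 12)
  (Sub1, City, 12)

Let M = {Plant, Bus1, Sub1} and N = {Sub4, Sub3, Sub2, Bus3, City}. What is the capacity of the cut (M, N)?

Edges leaving {Plant, Bus1, Sub1}: Plant→Sub4 (4), Plant→Sub3 (11), Bus1→Bus3 (7), Sub1→City (12).
Cut capacity = 4 + 11 + 7 + 12 = 34.

34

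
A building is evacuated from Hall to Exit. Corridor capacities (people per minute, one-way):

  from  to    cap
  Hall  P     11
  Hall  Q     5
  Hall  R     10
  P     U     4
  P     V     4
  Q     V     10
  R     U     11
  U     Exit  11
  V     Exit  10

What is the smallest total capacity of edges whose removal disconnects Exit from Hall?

Augment Hall→P→U→Exit: bottleneck 4, flow now 4.
Augment Hall→P→V→Exit: bottleneck 4, flow now 8.
Augment Hall→Q→V→Exit: bottleneck 5, flow now 13.
Augment Hall→R→U→Exit: bottleneck 7, flow now 20.
No augmenting path remains; maximum flow = 20.
By max-flow min-cut, the minimum cut capacity equals the max flow.
In the residual graph, reachable from Hall: {Hall, P, R, U}.
Min-cut edges: Hall→Q (5), P→V (4), U→Exit (11); capacity 5 + 4 + 11 = 20.

20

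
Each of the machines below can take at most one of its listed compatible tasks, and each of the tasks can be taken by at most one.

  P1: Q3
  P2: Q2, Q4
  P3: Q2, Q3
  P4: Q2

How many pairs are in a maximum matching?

Unit-capacity flow: source→left, listed edges, right→sink; max matching = max flow.
Augmenting path P1→Q3 (+1); matched 1.
Augmenting path P2→Q2 (+1); matched 2.
Augmenting path P3→Q2→P2→Q4 (+1); matched 3.
No augmenting path remains; maximum matching = 3.
König certificate: {P2, Q2, Q3} is a vertex cover of size 3 (every listed pair touches it), so no matching can be larger.

3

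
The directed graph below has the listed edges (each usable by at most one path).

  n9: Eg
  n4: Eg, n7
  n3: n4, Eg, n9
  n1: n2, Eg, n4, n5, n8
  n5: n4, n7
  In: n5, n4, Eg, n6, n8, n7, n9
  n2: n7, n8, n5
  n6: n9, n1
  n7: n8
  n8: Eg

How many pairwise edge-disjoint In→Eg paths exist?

5

Assign every edge capacity 1; by Menger, the answer equals the max flow.
Path In→Eg (+1); total 1.
Path In→n4→Eg (+1); total 2.
Path In→n8→Eg (+1); total 3.
Path In→n9→Eg (+1); total 4.
Path In→n6→n1→Eg (+1); total 5.
No residual In→Eg path; max flow = 5.
Certifying cut of size 5: {In→Eg, In→n6, In→n9, n4→Eg, n8→Eg}.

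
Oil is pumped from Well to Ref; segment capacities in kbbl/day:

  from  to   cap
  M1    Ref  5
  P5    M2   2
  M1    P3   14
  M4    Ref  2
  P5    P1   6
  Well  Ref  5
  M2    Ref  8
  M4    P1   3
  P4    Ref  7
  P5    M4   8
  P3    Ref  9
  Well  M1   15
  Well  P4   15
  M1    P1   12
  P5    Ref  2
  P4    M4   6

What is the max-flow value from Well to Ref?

Augment Well→Ref: bottleneck 5, flow now 5.
Augment Well→M1→Ref: bottleneck 5, flow now 10.
Augment Well→P4→Ref: bottleneck 7, flow now 17.
Augment Well→M1→P3→Ref: bottleneck 9, flow now 26.
Augment Well→P4→M4→Ref: bottleneck 2, flow now 28.
No augmenting path remains; maximum flow = 28.
In the residual graph, reachable from Well: {Well, M1, P4, M4, P1, P3}.
Min-cut edges: Well→Ref (5), M1→Ref (5), P4→Ref (7), M4→Ref (2), P3→Ref (9); capacity 5 + 5 + 7 + 2 + 9 = 28.
This cut is saturated, so no flow can exceed 28.

28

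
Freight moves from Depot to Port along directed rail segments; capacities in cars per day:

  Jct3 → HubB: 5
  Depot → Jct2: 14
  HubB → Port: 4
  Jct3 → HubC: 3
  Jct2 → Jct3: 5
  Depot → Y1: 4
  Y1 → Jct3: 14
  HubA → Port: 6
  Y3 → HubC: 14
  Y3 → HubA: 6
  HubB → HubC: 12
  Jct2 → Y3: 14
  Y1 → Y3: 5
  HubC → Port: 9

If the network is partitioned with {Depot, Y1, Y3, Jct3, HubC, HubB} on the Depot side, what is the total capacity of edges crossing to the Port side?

Edges leaving {Depot, Y1, Y3, Jct3, HubC, HubB}: Depot→Jct2 (14), Y3→HubA (6), HubC→Port (9), HubB→Port (4).
Cut capacity = 14 + 6 + 9 + 4 = 33.

33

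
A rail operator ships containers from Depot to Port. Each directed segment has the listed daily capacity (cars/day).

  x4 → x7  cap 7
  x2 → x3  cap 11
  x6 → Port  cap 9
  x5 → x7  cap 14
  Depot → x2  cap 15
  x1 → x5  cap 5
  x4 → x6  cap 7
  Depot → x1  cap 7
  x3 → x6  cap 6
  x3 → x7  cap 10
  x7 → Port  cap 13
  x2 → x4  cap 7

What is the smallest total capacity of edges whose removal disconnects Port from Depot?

Augment Depot→x1→x5→x7→Port: bottleneck 5, flow now 5.
Augment Depot→x2→x3→x6→Port: bottleneck 6, flow now 11.
Augment Depot→x2→x3→x7→Port: bottleneck 5, flow now 16.
Augment Depot→x2→x4→x6→Port: bottleneck 3, flow now 19.
Augment Depot→x2→x4→x7→Port: bottleneck 1, flow now 20.
No augmenting path remains; maximum flow = 20.
By max-flow min-cut, the minimum cut capacity equals the max flow.
In the residual graph, reachable from Depot: {Depot, x1}.
Min-cut edges: Depot→x2 (15), x1→x5 (5); capacity 15 + 5 = 20.

20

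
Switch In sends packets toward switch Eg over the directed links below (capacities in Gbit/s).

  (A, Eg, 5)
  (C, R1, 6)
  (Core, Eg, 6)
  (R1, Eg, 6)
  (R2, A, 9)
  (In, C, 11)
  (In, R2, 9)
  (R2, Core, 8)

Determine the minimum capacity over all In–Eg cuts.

15

Augment In→R2→Core→Eg: bottleneck 6, flow now 6.
Augment In→R2→A→Eg: bottleneck 3, flow now 9.
Augment In→C→R1→Eg: bottleneck 6, flow now 15.
No augmenting path remains; maximum flow = 15.
By max-flow min-cut, the minimum cut capacity equals the max flow.
In the residual graph, reachable from In: {In, C}.
Min-cut edges: In→R2 (9), C→R1 (6); capacity 9 + 6 = 15.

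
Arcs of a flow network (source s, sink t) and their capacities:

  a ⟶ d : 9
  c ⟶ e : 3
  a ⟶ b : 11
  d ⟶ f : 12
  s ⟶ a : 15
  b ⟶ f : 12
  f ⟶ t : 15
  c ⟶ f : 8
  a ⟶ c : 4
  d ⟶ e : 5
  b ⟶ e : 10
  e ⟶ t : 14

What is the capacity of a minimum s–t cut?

Augment s→a→b→e→t: bottleneck 10, flow now 10.
Augment s→a→b→f→t: bottleneck 1, flow now 11.
Augment s→a→c→e→t: bottleneck 3, flow now 14.
Augment s→a→c→f→t: bottleneck 1, flow now 15.
No augmenting path remains; maximum flow = 15.
By max-flow min-cut, the minimum cut capacity equals the max flow.
In the residual graph, reachable from s: {s}.
Min-cut edges: s→a (15); capacity 15 = 15.

15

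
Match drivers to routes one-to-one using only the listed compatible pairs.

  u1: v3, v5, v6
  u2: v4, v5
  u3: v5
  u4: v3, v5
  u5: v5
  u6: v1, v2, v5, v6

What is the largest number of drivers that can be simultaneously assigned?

Unit-capacity flow: source→left, listed edges, right→sink; max matching = max flow.
Augmenting path u1→v3 (+1); matched 1.
Augmenting path u2→v4 (+1); matched 2.
Augmenting path u3→v5 (+1); matched 3.
Augmenting path u6→v1 (+1); matched 4.
Augmenting path u4→v3→u1→v6 (+1); matched 5.
No augmenting path remains; maximum matching = 5.
König certificate: {u1, u2, u4, u6, v5} is a vertex cover of size 5 (every listed pair touches it), so no matching can be larger.

5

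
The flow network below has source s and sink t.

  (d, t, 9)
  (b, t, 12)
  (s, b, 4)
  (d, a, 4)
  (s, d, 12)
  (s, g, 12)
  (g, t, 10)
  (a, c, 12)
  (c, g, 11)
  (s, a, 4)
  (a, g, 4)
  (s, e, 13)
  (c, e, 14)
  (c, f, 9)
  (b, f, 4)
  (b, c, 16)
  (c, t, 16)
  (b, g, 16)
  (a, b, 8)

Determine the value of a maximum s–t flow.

Augment s→b→t: bottleneck 4, flow now 4.
Augment s→d→t: bottleneck 9, flow now 13.
Augment s→g→t: bottleneck 10, flow now 23.
Augment s→a→b→t: bottleneck 4, flow now 27.
Augment s→d→a→b→t: bottleneck 3, flow now 30.
No augmenting path remains; maximum flow = 30.
In the residual graph, reachable from s: {s, e, g}.
Min-cut edges: s→a (4), s→b (4), s→d (12), g→t (10); capacity 4 + 4 + 12 + 10 = 30.
This cut is saturated, so no flow can exceed 30.

30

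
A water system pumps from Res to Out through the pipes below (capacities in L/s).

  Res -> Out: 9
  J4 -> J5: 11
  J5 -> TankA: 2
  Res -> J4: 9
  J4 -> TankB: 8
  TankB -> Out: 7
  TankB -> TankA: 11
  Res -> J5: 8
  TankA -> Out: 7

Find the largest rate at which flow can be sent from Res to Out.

19

Augment Res→Out: bottleneck 9, flow now 9.
Augment Res→J4→TankB→Out: bottleneck 7, flow now 16.
Augment Res→J5→TankA→Out: bottleneck 2, flow now 18.
Augment Res→J4→TankB→TankA→Out: bottleneck 1, flow now 19.
No augmenting path remains; maximum flow = 19.
In the residual graph, reachable from Res: {Res, J4, J5}.
Min-cut edges: Res→Out (9), J4→TankB (8), J5→TankA (2); capacity 9 + 8 + 2 = 19.
This cut is saturated, so no flow can exceed 19.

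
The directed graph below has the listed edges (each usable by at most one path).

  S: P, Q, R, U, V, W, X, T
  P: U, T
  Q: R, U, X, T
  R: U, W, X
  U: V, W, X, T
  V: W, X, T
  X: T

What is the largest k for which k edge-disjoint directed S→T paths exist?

Assign every edge capacity 1; by Menger, the answer equals the max flow.
Path S→T (+1); total 1.
Path S→P→T (+1); total 2.
Path S→Q→T (+1); total 3.
Path S→U→T (+1); total 4.
Path S→V→T (+1); total 5.
Path S→X→T (+1); total 6.
No residual S→T path; max flow = 6.
Certifying cut of size 6: {S→P, S→Q, S→T, U→T, V→T, X→T}.

6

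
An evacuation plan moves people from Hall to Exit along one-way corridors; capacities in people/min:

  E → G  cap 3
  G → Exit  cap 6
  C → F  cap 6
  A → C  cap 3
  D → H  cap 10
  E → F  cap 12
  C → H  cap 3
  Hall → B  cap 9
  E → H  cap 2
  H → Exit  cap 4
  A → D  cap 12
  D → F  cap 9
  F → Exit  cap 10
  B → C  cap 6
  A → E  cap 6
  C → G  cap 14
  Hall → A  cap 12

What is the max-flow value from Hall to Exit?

18

Augment Hall→A→C→F→Exit: bottleneck 3, flow now 3.
Augment Hall→A→D→F→Exit: bottleneck 7, flow now 10.
Augment Hall→A→D→H→Exit: bottleneck 2, flow now 12.
Augment Hall→B→C→G→Exit: bottleneck 6, flow now 18.
No augmenting path remains; maximum flow = 18.
In the residual graph, reachable from Hall: {Hall, B}.
Min-cut edges: Hall→A (12), B→C (6); capacity 12 + 6 = 18.
This cut is saturated, so no flow can exceed 18.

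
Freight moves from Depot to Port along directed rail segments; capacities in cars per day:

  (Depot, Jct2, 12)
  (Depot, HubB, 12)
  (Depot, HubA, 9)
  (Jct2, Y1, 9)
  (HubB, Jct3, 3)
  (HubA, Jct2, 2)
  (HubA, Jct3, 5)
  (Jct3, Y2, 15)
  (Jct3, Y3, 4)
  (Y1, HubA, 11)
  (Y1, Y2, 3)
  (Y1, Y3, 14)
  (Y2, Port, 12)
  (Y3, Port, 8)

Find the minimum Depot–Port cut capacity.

17

Augment Depot→Jct2→Y1→Y2→Port: bottleneck 3, flow now 3.
Augment Depot→Jct2→Y1→Y3→Port: bottleneck 6, flow now 9.
Augment Depot→HubB→Jct3→Y2→Port: bottleneck 3, flow now 12.
Augment Depot→HubA→Jct3→Y2→Port: bottleneck 5, flow now 17.
No augmenting path remains; maximum flow = 17.
By max-flow min-cut, the minimum cut capacity equals the max flow.
In the residual graph, reachable from Depot: {Depot, Jct2, HubB, HubA}.
Min-cut edges: Jct2→Y1 (9), HubB→Jct3 (3), HubA→Jct3 (5); capacity 9 + 3 + 5 = 17.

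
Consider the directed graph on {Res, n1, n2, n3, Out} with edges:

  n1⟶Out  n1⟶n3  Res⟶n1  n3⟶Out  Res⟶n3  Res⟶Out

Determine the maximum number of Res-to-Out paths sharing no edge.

Assign every edge capacity 1; by Menger, the answer equals the max flow.
Path Res→Out (+1); total 1.
Path Res→n1→Out (+1); total 2.
Path Res→n3→Out (+1); total 3.
No residual Res→Out path; max flow = 3.
Certifying cut of size 3: {Res→Out, Res→n1, Res→n3}.

3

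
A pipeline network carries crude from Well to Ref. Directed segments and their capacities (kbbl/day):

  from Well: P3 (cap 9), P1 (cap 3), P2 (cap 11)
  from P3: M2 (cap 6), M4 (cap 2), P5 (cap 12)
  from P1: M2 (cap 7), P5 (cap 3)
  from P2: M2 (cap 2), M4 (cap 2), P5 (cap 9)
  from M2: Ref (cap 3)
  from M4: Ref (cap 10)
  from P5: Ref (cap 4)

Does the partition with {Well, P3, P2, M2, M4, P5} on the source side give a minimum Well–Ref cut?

No — its capacity is 20, but the minimum cut has capacity 11.

Given cut capacity: 3 + 3 + 10 + 4 = 20.
Augment Well→P3→M2→Ref: bottleneck 3, flow now 3.
Augment Well→P3→M4→Ref: bottleneck 2, flow now 5.
Augment Well→P3→P5→Ref: bottleneck 4, flow now 9.
Augment Well→P2→M4→Ref: bottleneck 2, flow now 11.
No augmenting path remains; maximum flow = 11.
In the residual graph, reachable from Well: {Well, P3, P1, P2, M2, P5}.
Min-cut edges: P3→M4 (2), P2→M4 (2), M2→Ref (3), P5→Ref (4); capacity 2 + 2 + 3 + 4 = 11.
Cut capacity 20 exceeds the max flow 11, so it is not minimum.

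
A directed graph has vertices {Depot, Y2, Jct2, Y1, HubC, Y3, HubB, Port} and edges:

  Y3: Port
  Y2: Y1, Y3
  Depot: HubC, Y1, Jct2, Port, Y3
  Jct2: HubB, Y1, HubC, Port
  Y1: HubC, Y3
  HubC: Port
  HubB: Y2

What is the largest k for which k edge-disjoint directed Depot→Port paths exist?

4

Assign every edge capacity 1; by Menger, the answer equals the max flow.
Path Depot→Port (+1); total 1.
Path Depot→Jct2→Port (+1); total 2.
Path Depot→HubC→Port (+1); total 3.
Path Depot→Y3→Port (+1); total 4.
No residual Depot→Port path; max flow = 4.
Certifying cut of size 4: {Depot→Jct2, Depot→Port, HubC→Port, Y3→Port}.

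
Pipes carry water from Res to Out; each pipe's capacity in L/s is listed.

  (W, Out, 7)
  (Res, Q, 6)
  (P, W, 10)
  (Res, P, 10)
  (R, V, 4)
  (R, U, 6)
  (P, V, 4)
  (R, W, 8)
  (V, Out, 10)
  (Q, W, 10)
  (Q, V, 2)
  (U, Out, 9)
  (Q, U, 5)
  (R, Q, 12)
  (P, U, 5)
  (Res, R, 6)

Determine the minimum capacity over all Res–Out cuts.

22

Augment Res→P→U→Out: bottleneck 5, flow now 5.
Augment Res→P→V→Out: bottleneck 4, flow now 9.
Augment Res→P→W→Out: bottleneck 1, flow now 10.
Augment Res→Q→U→Out: bottleneck 4, flow now 14.
Augment Res→Q→V→Out: bottleneck 2, flow now 16.
Augment Res→R→V→Out: bottleneck 4, flow now 20.
Augment Res→R→W→Out: bottleneck 2, flow now 22.
No augmenting path remains; maximum flow = 22.
By max-flow min-cut, the minimum cut capacity equals the max flow.
In the residual graph, reachable from Res: {Res}.
Min-cut edges: Res→P (10), Res→Q (6), Res→R (6); capacity 10 + 6 + 6 = 22.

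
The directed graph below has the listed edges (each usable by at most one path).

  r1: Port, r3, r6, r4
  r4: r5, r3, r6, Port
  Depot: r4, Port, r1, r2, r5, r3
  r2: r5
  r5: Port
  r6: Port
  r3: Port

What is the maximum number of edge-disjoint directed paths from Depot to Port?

5

Assign every edge capacity 1; by Menger, the answer equals the max flow.
Path Depot→Port (+1); total 1.
Path Depot→r1→Port (+1); total 2.
Path Depot→r3→Port (+1); total 3.
Path Depot→r4→Port (+1); total 4.
Path Depot→r5→Port (+1); total 5.
No residual Depot→Port path; max flow = 5.
Certifying cut of size 5: {Depot→Port, Depot→r1, Depot→r3, Depot→r4, r5→Port}.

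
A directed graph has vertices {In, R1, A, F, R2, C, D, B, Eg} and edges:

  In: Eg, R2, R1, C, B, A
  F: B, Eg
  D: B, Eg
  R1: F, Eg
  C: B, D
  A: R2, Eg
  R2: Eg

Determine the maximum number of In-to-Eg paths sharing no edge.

Assign every edge capacity 1; by Menger, the answer equals the max flow.
Path In→Eg (+1); total 1.
Path In→R1→Eg (+1); total 2.
Path In→A→Eg (+1); total 3.
Path In→R2→Eg (+1); total 4.
Path In→C→D→Eg (+1); total 5.
No residual In→Eg path; max flow = 5.
Certifying cut of size 5: {In→A, In→C, In→Eg, In→R1, In→R2}.

5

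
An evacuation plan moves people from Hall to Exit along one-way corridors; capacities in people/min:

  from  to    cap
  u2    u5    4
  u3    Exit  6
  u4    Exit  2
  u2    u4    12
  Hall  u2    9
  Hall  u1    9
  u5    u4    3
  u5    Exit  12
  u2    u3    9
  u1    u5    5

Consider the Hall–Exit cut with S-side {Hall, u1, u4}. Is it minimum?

Given cut capacity: 9 + 5 + 2 = 16.
Augment Hall→u1→u5→Exit: bottleneck 5, flow now 5.
Augment Hall→u2→u3→Exit: bottleneck 6, flow now 11.
Augment Hall→u2→u4→Exit: bottleneck 2, flow now 13.
Augment Hall→u2→u5→Exit: bottleneck 1, flow now 14.
No augmenting path remains; maximum flow = 14.
In the residual graph, reachable from Hall: {Hall, u1}.
Min-cut edges: Hall→u2 (9), u1→u5 (5); capacity 9 + 5 = 14.
Cut capacity 16 exceeds the max flow 14, so it is not minimum.

No — its capacity is 16, but the minimum cut has capacity 14.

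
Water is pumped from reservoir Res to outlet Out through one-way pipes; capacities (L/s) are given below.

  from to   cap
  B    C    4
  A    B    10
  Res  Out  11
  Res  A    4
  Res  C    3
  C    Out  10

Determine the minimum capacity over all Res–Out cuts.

18

Augment Res→Out: bottleneck 11, flow now 11.
Augment Res→C→Out: bottleneck 3, flow now 14.
Augment Res→A→B→C→Out: bottleneck 4, flow now 18.
No augmenting path remains; maximum flow = 18.
By max-flow min-cut, the minimum cut capacity equals the max flow.
In the residual graph, reachable from Res: {Res}.
Min-cut edges: Res→A (4), Res→C (3), Res→Out (11); capacity 4 + 3 + 11 = 18.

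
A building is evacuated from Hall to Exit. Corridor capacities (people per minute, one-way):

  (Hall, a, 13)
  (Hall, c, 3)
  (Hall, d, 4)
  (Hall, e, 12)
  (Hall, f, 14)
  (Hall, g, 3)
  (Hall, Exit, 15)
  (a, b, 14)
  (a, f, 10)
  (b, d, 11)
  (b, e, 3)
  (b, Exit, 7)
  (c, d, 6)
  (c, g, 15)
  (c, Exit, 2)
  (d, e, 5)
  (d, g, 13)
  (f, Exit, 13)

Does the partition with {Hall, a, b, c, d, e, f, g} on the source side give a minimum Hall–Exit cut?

Given cut capacity: 15 + 7 + 2 + 13 = 37.
Augment Hall→Exit: bottleneck 15, flow now 15.
Augment Hall→c→Exit: bottleneck 2, flow now 17.
Augment Hall→f→Exit: bottleneck 13, flow now 30.
Augment Hall→a→b→Exit: bottleneck 7, flow now 37.
No augmenting path remains; maximum flow = 37.
Cut capacity 37 equals the max flow, so it is a minimum cut.

Yes — it is a minimum cut (capacity 37).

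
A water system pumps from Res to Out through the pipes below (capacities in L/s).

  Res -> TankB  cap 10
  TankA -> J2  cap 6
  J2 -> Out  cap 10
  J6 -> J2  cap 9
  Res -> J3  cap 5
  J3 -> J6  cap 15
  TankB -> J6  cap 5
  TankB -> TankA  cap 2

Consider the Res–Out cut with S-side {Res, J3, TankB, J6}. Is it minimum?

Given cut capacity: 2 + 9 = 11.
Augment Res→J3→J6→J2→Out: bottleneck 5, flow now 5.
Augment Res→TankB→J6→J2→Out: bottleneck 4, flow now 9.
Augment Res→TankB→TankA→J2→Out: bottleneck 1, flow now 10.
No augmenting path remains; maximum flow = 10.
In the residual graph, reachable from Res: {Res, J3, TankB, J6, TankA, J2}.
Min-cut edges: J2→Out (10); capacity 10 = 10.
Cut capacity 11 exceeds the max flow 10, so it is not minimum.

No — its capacity is 11, but the minimum cut has capacity 10.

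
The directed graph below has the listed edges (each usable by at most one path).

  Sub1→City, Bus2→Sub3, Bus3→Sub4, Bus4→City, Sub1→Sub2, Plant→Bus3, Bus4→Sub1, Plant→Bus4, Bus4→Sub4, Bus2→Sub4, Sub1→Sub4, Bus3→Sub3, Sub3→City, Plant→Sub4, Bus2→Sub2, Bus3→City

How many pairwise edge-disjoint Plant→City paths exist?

Assign every edge capacity 1; by Menger, the answer equals the max flow.
Path Plant→Bus4→City (+1); total 1.
Path Plant→Bus3→City (+1); total 2.
No residual Plant→City path; max flow = 2.
Certifying cut of size 2: {Plant→Bus3, Plant→Bus4}.

2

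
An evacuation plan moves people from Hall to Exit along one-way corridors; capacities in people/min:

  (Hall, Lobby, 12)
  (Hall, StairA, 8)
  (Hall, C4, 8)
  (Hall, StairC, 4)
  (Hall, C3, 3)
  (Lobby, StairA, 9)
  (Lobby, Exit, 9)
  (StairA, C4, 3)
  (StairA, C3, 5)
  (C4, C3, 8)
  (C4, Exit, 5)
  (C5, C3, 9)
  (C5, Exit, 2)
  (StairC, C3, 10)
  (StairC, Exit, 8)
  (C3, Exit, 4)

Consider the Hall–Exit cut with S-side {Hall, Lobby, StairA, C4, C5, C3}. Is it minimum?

Given cut capacity: 4 + 9 + 5 + 2 + 4 = 24.
Augment Hall→Lobby→Exit: bottleneck 9, flow now 9.
Augment Hall→C4→Exit: bottleneck 5, flow now 14.
Augment Hall→StairC→Exit: bottleneck 4, flow now 18.
Augment Hall→C3→Exit: bottleneck 3, flow now 21.
Augment Hall→StairA→C3→Exit: bottleneck 1, flow now 22.
No augmenting path remains; maximum flow = 22.
In the residual graph, reachable from Hall: {Hall, Lobby, StairA, C4, C3}.
Min-cut edges: Hall→StairC (4), Lobby→Exit (9), C4→Exit (5), C3→Exit (4); capacity 4 + 9 + 5 + 4 = 22.
Cut capacity 24 exceeds the max flow 22, so it is not minimum.

No — its capacity is 24, but the minimum cut has capacity 22.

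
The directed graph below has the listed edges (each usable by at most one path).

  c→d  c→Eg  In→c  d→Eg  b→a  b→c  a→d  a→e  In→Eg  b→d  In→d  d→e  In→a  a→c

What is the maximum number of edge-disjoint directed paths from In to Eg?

Assign every edge capacity 1; by Menger, the answer equals the max flow.
Path In→Eg (+1); total 1.
Path In→c→Eg (+1); total 2.
Path In→d→Eg (+1); total 3.
No residual In→Eg path; max flow = 3.
Certifying cut of size 3: {In→Eg, c→Eg, d→Eg}.

3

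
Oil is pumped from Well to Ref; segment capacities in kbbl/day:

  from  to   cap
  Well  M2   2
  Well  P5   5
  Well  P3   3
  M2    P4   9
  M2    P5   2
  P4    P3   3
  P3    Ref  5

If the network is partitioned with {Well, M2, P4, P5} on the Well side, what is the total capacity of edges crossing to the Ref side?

Edges leaving {Well, M2, P4, P5}: Well→P3 (3), P4→P3 (3).
Cut capacity = 3 + 3 = 6.

6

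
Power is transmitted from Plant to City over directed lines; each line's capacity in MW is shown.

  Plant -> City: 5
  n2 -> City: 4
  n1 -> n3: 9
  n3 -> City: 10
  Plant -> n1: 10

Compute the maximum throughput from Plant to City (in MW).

Augment Plant→City: bottleneck 5, flow now 5.
Augment Plant→n1→n3→City: bottleneck 9, flow now 14.
No augmenting path remains; maximum flow = 14.
In the residual graph, reachable from Plant: {Plant, n1}.
Min-cut edges: Plant→City (5), n1→n3 (9); capacity 5 + 9 = 14.
This cut is saturated, so no flow can exceed 14.

14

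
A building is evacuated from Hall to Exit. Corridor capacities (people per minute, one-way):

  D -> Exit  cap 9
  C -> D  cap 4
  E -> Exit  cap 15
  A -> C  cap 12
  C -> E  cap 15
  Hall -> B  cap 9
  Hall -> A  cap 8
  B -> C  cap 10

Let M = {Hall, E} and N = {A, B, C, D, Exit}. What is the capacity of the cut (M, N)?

Edges leaving {Hall, E}: Hall→A (8), Hall→B (9), E→Exit (15).
Cut capacity = 8 + 9 + 15 = 32.

32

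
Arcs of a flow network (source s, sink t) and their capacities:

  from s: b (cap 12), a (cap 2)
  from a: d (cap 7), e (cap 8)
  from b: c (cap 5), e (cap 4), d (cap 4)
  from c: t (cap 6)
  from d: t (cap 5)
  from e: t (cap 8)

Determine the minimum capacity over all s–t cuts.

Augment s→a→d→t: bottleneck 2, flow now 2.
Augment s→b→c→t: bottleneck 5, flow now 7.
Augment s→b→d→t: bottleneck 3, flow now 10.
Augment s→b→e→t: bottleneck 4, flow now 14.
No augmenting path remains; maximum flow = 14.
By max-flow min-cut, the minimum cut capacity equals the max flow.
In the residual graph, reachable from s: {s}.
Min-cut edges: s→a (2), s→b (12); capacity 2 + 12 = 14.

14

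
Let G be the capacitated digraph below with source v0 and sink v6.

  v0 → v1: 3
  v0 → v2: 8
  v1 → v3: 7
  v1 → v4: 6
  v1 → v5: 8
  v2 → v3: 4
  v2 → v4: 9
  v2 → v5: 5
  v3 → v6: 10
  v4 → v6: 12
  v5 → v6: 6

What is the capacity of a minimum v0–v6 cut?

Augment v0→v1→v3→v6: bottleneck 3, flow now 3.
Augment v0→v2→v3→v6: bottleneck 4, flow now 7.
Augment v0→v2→v4→v6: bottleneck 4, flow now 11.
No augmenting path remains; maximum flow = 11.
By max-flow min-cut, the minimum cut capacity equals the max flow.
In the residual graph, reachable from v0: {v0}.
Min-cut edges: v0→v1 (3), v0→v2 (8); capacity 3 + 8 = 11.

11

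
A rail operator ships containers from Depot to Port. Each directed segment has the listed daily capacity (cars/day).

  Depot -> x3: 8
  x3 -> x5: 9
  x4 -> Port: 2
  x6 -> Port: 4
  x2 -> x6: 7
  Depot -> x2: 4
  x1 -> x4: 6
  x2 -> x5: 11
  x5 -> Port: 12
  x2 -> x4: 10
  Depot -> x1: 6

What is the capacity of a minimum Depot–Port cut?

14

Augment Depot→x1→x4→Port: bottleneck 2, flow now 2.
Augment Depot→x2→x5→Port: bottleneck 4, flow now 6.
Augment Depot→x3→x5→Port: bottleneck 8, flow now 14.
No augmenting path remains; maximum flow = 14.
By max-flow min-cut, the minimum cut capacity equals the max flow.
In the residual graph, reachable from Depot: {Depot, x1, x4}.
Min-cut edges: Depot→x2 (4), Depot→x3 (8), x4→Port (2); capacity 4 + 8 + 2 = 14.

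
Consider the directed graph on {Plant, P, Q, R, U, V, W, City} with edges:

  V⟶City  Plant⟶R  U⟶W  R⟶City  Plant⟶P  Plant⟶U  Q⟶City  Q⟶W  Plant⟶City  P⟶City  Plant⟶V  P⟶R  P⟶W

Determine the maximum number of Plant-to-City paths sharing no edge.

4

Assign every edge capacity 1; by Menger, the answer equals the max flow.
Path Plant→City (+1); total 1.
Path Plant→P→City (+1); total 2.
Path Plant→R→City (+1); total 3.
Path Plant→V→City (+1); total 4.
No residual Plant→City path; max flow = 4.
Certifying cut of size 4: {Plant→City, Plant→P, Plant→R, Plant→V}.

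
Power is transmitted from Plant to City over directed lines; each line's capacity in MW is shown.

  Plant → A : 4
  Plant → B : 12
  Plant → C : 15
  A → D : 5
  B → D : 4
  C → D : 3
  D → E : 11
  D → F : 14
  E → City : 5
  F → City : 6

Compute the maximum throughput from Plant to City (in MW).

Augment Plant→A→D→E→City: bottleneck 4, flow now 4.
Augment Plant→B→D→E→City: bottleneck 1, flow now 5.
Augment Plant→B→D→F→City: bottleneck 3, flow now 8.
Augment Plant→C→D→F→City: bottleneck 3, flow now 11.
No augmenting path remains; maximum flow = 11.
In the residual graph, reachable from Plant: {Plant, B, C}.
Min-cut edges: Plant→A (4), B→D (4), C→D (3); capacity 4 + 4 + 3 = 11.
This cut is saturated, so no flow can exceed 11.

11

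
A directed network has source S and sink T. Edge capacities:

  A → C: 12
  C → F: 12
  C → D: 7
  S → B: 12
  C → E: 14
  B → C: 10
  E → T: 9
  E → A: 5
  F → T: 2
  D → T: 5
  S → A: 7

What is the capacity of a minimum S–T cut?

16

Augment S→A→C→D→T: bottleneck 5, flow now 5.
Augment S→A→C→E→T: bottleneck 2, flow now 7.
Augment S→B→C→E→T: bottleneck 7, flow now 14.
Augment S→B→C→F→T: bottleneck 2, flow now 16.
No augmenting path remains; maximum flow = 16.
By max-flow min-cut, the minimum cut capacity equals the max flow.
In the residual graph, reachable from S: {S, A, B, C, D, E, F}.
Min-cut edges: D→T (5), E→T (9), F→T (2); capacity 5 + 9 + 2 = 16.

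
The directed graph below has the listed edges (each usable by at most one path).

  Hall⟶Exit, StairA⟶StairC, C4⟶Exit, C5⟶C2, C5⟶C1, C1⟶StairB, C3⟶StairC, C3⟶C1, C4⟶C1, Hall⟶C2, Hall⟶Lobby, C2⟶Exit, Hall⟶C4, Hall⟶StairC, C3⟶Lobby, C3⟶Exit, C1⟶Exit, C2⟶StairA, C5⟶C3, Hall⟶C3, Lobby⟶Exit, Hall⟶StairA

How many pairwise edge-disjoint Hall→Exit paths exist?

5

Assign every edge capacity 1; by Menger, the answer equals the max flow.
Path Hall→Exit (+1); total 1.
Path Hall→C3→Exit (+1); total 2.
Path Hall→C2→Exit (+1); total 3.
Path Hall→Lobby→Exit (+1); total 4.
Path Hall→C4→Exit (+1); total 5.
No residual Hall→Exit path; max flow = 5.
Certifying cut of size 5: {Hall→C2, Hall→C3, Hall→C4, Hall→Exit, Hall→Lobby}.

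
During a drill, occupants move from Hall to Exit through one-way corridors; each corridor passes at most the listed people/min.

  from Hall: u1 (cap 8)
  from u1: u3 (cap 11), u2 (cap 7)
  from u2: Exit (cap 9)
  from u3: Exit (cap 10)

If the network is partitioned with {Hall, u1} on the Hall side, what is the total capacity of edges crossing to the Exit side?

Edges leaving {Hall, u1}: u1→u2 (7), u1→u3 (11).
Cut capacity = 7 + 11 = 18.

18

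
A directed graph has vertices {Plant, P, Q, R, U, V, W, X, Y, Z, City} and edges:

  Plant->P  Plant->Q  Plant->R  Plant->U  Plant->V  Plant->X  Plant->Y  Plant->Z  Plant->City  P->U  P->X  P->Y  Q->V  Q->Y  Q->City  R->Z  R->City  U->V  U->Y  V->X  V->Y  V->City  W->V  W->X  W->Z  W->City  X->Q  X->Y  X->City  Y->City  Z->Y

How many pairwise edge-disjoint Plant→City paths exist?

Assign every edge capacity 1; by Menger, the answer equals the max flow.
Path Plant→City (+1); total 1.
Path Plant→Q→City (+1); total 2.
Path Plant→R→City (+1); total 3.
Path Plant→V→City (+1); total 4.
Path Plant→X→City (+1); total 5.
Path Plant→Y→City (+1); total 6.
No residual Plant→City path; max flow = 6.
Certifying cut of size 6: {Plant→City, Plant→R, Q→City, V→City, X→City, Y→City}.

6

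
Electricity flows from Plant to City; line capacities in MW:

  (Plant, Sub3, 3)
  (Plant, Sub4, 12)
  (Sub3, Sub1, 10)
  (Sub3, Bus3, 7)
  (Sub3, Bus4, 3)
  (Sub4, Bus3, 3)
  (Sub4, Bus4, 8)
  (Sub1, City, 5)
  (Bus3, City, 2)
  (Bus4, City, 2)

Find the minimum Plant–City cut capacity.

Augment Plant→Sub3→Sub1→City: bottleneck 3, flow now 3.
Augment Plant→Sub4→Bus3→City: bottleneck 2, flow now 5.
Augment Plant→Sub4→Bus4→City: bottleneck 2, flow now 7.
No augmenting path remains; maximum flow = 7.
By max-flow min-cut, the minimum cut capacity equals the max flow.
In the residual graph, reachable from Plant: {Plant, Sub4, Bus3, Bus4}.
Min-cut edges: Plant→Sub3 (3), Bus3→City (2), Bus4→City (2); capacity 3 + 2 + 2 = 7.

7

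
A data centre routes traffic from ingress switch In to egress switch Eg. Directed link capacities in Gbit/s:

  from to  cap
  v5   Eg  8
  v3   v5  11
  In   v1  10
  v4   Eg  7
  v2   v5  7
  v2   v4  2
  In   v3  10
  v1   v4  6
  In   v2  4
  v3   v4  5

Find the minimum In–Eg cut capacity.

Augment In→v1→v4→Eg: bottleneck 6, flow now 6.
Augment In→v2→v4→Eg: bottleneck 1, flow now 7.
Augment In→v2→v5→Eg: bottleneck 3, flow now 10.
Augment In→v3→v5→Eg: bottleneck 5, flow now 15.
No augmenting path remains; maximum flow = 15.
By max-flow min-cut, the minimum cut capacity equals the max flow.
In the residual graph, reachable from In: {In, v1, v2, v3, v4, v5}.
Min-cut edges: v4→Eg (7), v5→Eg (8); capacity 7 + 8 = 15.

15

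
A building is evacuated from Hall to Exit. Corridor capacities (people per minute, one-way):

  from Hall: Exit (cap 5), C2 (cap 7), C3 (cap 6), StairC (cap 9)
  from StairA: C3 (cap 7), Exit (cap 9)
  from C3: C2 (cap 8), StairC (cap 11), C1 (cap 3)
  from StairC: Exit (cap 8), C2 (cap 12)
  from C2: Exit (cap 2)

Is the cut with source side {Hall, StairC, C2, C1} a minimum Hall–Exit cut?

No — its capacity is 21, but the minimum cut has capacity 15.

Given cut capacity: 6 + 5 + 8 + 2 = 21.
Augment Hall→Exit: bottleneck 5, flow now 5.
Augment Hall→StairC→Exit: bottleneck 8, flow now 13.
Augment Hall→C2→Exit: bottleneck 2, flow now 15.
No augmenting path remains; maximum flow = 15.
In the residual graph, reachable from Hall: {Hall, C3, StairC, C2, C1}.
Min-cut edges: Hall→Exit (5), StairC→Exit (8), C2→Exit (2); capacity 5 + 8 + 2 = 15.
Cut capacity 21 exceeds the max flow 15, so it is not minimum.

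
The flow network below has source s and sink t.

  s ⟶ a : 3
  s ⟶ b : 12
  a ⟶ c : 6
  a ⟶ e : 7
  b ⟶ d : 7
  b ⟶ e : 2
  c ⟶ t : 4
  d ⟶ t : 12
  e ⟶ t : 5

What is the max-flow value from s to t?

Augment s→a→c→t: bottleneck 3, flow now 3.
Augment s→b→d→t: bottleneck 7, flow now 10.
Augment s→b→e→t: bottleneck 2, flow now 12.
No augmenting path remains; maximum flow = 12.
In the residual graph, reachable from s: {s, b}.
Min-cut edges: s→a (3), b→d (7), b→e (2); capacity 3 + 7 + 2 = 12.
This cut is saturated, so no flow can exceed 12.

12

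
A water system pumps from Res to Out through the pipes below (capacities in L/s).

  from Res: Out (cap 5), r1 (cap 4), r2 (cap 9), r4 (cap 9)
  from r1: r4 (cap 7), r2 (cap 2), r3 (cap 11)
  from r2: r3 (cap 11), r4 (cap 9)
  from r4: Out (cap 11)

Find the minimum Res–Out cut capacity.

Augment Res→Out: bottleneck 5, flow now 5.
Augment Res→r4→Out: bottleneck 9, flow now 14.
Augment Res→r1→r4→Out: bottleneck 2, flow now 16.
No augmenting path remains; maximum flow = 16.
By max-flow min-cut, the minimum cut capacity equals the max flow.
In the residual graph, reachable from Res: {Res, r1, r2, r3, r4}.
Min-cut edges: Res→Out (5), r4→Out (11); capacity 5 + 11 = 16.

16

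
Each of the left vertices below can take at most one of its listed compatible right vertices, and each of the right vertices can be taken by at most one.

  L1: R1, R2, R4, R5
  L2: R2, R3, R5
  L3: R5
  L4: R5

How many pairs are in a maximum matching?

Unit-capacity flow: source→left, listed edges, right→sink; max matching = max flow.
Augmenting path L1→R1 (+1); matched 1.
Augmenting path L2→R2 (+1); matched 2.
Augmenting path L3→R5 (+1); matched 3.
No augmenting path remains; maximum matching = 3.
König certificate: {L1, L2, R5} is a vertex cover of size 3 (every listed pair touches it), so no matching can be larger.

3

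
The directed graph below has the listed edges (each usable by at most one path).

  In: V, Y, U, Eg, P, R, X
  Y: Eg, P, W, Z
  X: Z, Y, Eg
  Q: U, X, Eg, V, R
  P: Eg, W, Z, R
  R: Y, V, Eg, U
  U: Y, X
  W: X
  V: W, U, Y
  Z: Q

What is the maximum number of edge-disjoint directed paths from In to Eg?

6

Assign every edge capacity 1; by Menger, the answer equals the max flow.
Path In→Eg (+1); total 1.
Path In→P→Eg (+1); total 2.
Path In→R→Eg (+1); total 3.
Path In→X→Eg (+1); total 4.
Path In→Y→Eg (+1); total 5.
Path In→U→X→Z→Q→Eg (+1); total 6.
No residual In→Eg path; max flow = 6.
Certifying cut of size 6: {In→Eg, P→Eg, R→Eg, X→Eg, Y→Eg, Z→Q}.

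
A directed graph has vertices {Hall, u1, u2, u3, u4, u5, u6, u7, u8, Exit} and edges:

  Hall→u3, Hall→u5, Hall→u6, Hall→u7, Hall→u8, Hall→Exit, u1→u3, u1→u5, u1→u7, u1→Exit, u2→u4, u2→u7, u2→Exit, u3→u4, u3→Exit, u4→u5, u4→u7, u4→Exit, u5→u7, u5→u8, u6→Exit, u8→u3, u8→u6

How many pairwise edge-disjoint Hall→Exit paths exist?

Assign every edge capacity 1; by Menger, the answer equals the max flow.
Path Hall→Exit (+1); total 1.
Path Hall→u3→Exit (+1); total 2.
Path Hall→u6→Exit (+1); total 3.
Path Hall→u8→u3→u4→Exit (+1); total 4.
No residual Hall→Exit path; max flow = 4.
Certifying cut of size 4: {Hall→Exit, Hall→u3, u6→Exit, u8→u3}.

4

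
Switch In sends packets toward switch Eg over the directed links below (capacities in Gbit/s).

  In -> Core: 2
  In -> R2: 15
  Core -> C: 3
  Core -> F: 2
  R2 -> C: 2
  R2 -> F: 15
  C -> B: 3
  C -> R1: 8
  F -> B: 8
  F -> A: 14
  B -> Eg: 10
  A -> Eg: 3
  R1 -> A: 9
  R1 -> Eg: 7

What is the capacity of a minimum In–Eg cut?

15

Augment In→Core→C→B→Eg: bottleneck 2, flow now 2.
Augment In→R2→C→B→Eg: bottleneck 1, flow now 3.
Augment In→R2→C→R1→Eg: bottleneck 1, flow now 4.
Augment In→R2→F→B→Eg: bottleneck 7, flow now 11.
Augment In→R2→F→A→Eg: bottleneck 3, flow now 14.
Augment In→R2→F→B→C→R1→Eg: bottleneck 1, flow now 15. (uses reverse residual edge)
No augmenting path remains; maximum flow = 15.
By max-flow min-cut, the minimum cut capacity equals the max flow.
In the residual graph, reachable from In: {In, R2, F, A}.
Min-cut edges: In→Core (2), R2→C (2), F→B (8), A→Eg (3); capacity 2 + 2 + 8 + 3 = 15.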